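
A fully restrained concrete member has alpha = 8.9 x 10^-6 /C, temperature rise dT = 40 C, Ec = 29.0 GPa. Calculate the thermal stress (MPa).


sigma = alpha * dT * Ec
= 8.9e-6 * 40 * 29.0 * 1000
= 10.324 MPa

10.324


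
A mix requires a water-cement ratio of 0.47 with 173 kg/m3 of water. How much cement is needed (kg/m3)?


Cement = water / (w/c)
= 173 / 0.47
= 368.1 kg/m3

368.1


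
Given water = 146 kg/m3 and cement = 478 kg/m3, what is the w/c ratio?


w/c = water / cement
w/c = 146 / 478 = 0.305

0.305


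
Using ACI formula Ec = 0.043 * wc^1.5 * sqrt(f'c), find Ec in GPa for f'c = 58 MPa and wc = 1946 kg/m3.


Ec = 0.043 * 1946^1.5 * sqrt(58) / 1000
= 28.11 GPa

28.11


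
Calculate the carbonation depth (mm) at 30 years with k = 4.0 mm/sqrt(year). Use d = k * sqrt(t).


depth = k * sqrt(t)
= 4.0 * sqrt(30)
= 21.91 mm

21.91


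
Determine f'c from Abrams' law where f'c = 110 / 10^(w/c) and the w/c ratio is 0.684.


f'c = 110 / 10^0.684
= 110 / 4.831
= 22.77 MPa

22.77


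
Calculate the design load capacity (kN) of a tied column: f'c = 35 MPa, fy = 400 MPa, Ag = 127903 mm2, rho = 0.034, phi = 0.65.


Ast = rho * Ag = 0.034 * 127903 = 4348.702 mm2
phi*Pn = 0.65 * 0.80 * (0.85 * 35 * (127903 - 4348.702) + 400 * 4348.702) / 1000
= 2815.92 kN

2815.92


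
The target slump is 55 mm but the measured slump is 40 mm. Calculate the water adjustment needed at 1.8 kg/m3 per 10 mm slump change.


Difference = 55 - 40 = 15 mm
Water adjustment = 15 * 1.8 / 10 = 2.7 kg/m3

2.7


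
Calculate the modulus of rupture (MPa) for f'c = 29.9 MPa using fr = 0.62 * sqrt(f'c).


fr = 0.62 * sqrt(29.9)
= 3.39 MPa

3.39


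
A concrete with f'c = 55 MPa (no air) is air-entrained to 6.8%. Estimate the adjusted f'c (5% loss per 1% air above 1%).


Strength loss = (6.8 - 1) * 5 = 29.0%
f'c = 55 * (1 - 29.0/100)
= 39.05 MPa

39.05


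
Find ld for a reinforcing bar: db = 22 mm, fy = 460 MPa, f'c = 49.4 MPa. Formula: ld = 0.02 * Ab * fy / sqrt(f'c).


Ab = pi * 22^2 / 4 = 380.133 mm2
ld = 0.02 * 380.133 * 460 / sqrt(49.4)
= 497.6 mm

497.6


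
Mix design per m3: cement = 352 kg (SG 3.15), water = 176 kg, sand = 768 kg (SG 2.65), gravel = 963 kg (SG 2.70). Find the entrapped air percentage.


Vol cement = 352 / (3.15 * 1000) = 0.111746 m3
Vol water = 176 / 1000 = 0.176 m3
Vol sand = 768 / (2.65 * 1000) = 0.289811 m3
Vol gravel = 963 / (2.70 * 1000) = 0.356667 m3
Total solid + water volume = 0.934224 m3
Air = (1 - 0.934224) * 100 = 6.58%

6.58


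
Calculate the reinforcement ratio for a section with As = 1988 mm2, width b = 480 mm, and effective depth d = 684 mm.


rho = As / (b * d)
= 1988 / (480 * 684)
= 0.0061

0.0061


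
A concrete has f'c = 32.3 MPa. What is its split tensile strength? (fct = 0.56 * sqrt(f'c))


fct = 0.56 * sqrt(32.3)
= 0.56 * 5.683
= 3.183 MPa

3.183


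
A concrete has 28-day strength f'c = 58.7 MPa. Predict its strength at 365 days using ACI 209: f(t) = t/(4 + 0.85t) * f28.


f(365) = 365 / (4 + 0.85 * 365) * 58.7
= 365 / 314.25 * 58.7
= 68.18 MPa

68.18


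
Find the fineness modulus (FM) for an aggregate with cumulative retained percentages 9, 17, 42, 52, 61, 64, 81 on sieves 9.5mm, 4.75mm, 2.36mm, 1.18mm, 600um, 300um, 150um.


FM = sum(cumulative % retained) / 100
= 326 / 100
= 3.26

3.26


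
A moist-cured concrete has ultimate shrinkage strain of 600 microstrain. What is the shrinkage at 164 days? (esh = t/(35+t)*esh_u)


esh(164) = 164 / (35 + 164) * 600
= 164 / 199 * 600
= 494.5 microstrain

494.5


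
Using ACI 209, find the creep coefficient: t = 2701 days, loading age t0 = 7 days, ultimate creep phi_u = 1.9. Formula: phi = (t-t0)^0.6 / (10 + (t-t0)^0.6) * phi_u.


dt = 2701 - 7 = 2694
phi = 2694^0.6 / (10 + 2694^0.6) * 1.9
= 1.747

1.747


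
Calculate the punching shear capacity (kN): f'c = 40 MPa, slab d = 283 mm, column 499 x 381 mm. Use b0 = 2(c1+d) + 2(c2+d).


b0 = 2*(499 + 283) + 2*(381 + 283) = 2892 mm
Vc = 0.33 * sqrt(40) * 2892 * 283 / 1000
= 1708.16 kN

1708.16


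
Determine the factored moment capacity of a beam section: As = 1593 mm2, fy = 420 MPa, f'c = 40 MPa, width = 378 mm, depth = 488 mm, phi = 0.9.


a = As * fy / (0.85 * f'c * b)
= 1593 * 420 / (0.85 * 40 * 378)
= 52.0588 mm
Mn = As * fy * (d - a/2) / 10^6
= 309.086 kN-m
phi*Mn = 0.9 * 309.086 = 278.18 kN-m

278.18


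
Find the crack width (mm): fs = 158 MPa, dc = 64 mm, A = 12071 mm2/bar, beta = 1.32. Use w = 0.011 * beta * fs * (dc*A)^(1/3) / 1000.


w = 0.011 * beta * fs * (dc * A)^(1/3) / 1000
= 0.011 * 1.32 * 158 * (64 * 12071)^(1/3) / 1000
= 0.211 mm

0.211


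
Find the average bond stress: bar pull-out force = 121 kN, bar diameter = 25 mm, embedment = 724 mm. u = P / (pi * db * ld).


u = P / (pi * db * ld)
= 121 * 1000 / (pi * 25 * 724)
= 2.128 MPa

2.128


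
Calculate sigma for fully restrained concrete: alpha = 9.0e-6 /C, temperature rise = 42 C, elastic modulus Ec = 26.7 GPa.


sigma = alpha * dT * Ec
= 9.0e-6 * 42 * 26.7 * 1000
= 10.093 MPa

10.093


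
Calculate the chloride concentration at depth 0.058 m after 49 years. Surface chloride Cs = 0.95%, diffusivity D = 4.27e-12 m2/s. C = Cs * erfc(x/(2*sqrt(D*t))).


t_seconds = 49 * 365.25 * 24 * 3600 = 1546322400.0 s
arg = 0.058 / (2 * sqrt(4.27e-12 * 1546322400.0))
= 0.3569
erfc(0.3569) = 0.6138
C = 0.95 * 0.6138 = 0.5831%

0.5831


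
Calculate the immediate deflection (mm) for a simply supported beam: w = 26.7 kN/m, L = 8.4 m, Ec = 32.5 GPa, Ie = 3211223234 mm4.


Convert: L = 8.4 m = 8400 mm, Ec = 32.5 GPa = 32500 MPa
delta = 5 * 26.7 * 8400^4 / (384 * 32500 * 3211223234)
= 16.58 mm

16.58


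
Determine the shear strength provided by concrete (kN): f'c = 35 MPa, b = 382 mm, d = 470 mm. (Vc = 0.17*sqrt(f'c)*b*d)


Vc = 0.17 * sqrt(35) * 382 * 470 / 1000
= 180.57 kN

180.57


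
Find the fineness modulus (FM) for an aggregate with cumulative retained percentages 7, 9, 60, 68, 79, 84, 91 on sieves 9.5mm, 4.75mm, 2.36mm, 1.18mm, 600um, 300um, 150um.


FM = sum(cumulative % retained) / 100
= 398 / 100
= 3.98

3.98


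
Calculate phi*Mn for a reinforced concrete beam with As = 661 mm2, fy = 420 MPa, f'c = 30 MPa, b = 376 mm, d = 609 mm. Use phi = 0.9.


a = As * fy / (0.85 * f'c * b)
= 661 * 420 / (0.85 * 30 * 376)
= 28.9549 mm
Mn = As * fy * (d - a/2) / 10^6
= 165.0513 kN-m
phi*Mn = 0.9 * 165.0513 = 148.55 kN-m

148.55


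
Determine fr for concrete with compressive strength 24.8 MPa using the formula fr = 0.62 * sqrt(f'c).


fr = 0.62 * sqrt(24.8)
= 3.088 MPa

3.088


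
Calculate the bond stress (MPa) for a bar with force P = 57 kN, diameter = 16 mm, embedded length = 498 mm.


u = P / (pi * db * ld)
= 57 * 1000 / (pi * 16 * 498)
= 2.277 MPa

2.277


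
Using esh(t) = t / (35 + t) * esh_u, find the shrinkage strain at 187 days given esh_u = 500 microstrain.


esh(187) = 187 / (35 + 187) * 500
= 187 / 222 * 500
= 421.2 microstrain

421.2


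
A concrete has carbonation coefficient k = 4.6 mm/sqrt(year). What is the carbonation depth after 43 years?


depth = k * sqrt(t)
= 4.6 * sqrt(43)
= 30.16 mm

30.16


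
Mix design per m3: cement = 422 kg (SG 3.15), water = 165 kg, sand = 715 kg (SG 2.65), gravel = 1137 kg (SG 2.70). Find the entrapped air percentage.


Vol cement = 422 / (3.15 * 1000) = 0.133968 m3
Vol water = 165 / 1000 = 0.165 m3
Vol sand = 715 / (2.65 * 1000) = 0.269811 m3
Vol gravel = 1137 / (2.70 * 1000) = 0.421111 m3
Total solid + water volume = 0.989891 m3
Air = (1 - 0.989891) * 100 = 1.01%

1.01


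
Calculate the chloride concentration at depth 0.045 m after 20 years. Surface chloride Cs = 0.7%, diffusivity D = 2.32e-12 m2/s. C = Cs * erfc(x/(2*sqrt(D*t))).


t_seconds = 20 * 365.25 * 24 * 3600 = 631152000.0 s
arg = 0.045 / (2 * sqrt(2.32e-12 * 631152000.0))
= 0.588
erfc(0.588) = 0.4057
C = 0.7 * 0.4057 = 0.284%

0.284


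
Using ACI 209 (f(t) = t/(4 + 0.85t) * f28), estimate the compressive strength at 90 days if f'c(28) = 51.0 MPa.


f(90) = 90 / (4 + 0.85 * 90) * 51.0
= 90 / 80.5 * 51.0
= 57.02 MPa

57.02


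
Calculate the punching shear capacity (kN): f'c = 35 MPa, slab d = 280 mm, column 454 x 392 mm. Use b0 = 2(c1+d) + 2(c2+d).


b0 = 2*(454 + 280) + 2*(392 + 280) = 2812 mm
Vc = 0.33 * sqrt(35) * 2812 * 280 / 1000
= 1537.17 kN

1537.17


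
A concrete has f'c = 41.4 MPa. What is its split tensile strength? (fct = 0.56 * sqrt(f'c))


fct = 0.56 * sqrt(41.4)
= 0.56 * 6.434
= 3.603 MPa

3.603


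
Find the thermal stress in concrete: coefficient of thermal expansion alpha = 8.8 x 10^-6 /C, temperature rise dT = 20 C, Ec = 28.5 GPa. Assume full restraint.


sigma = alpha * dT * Ec
= 8.8e-6 * 20 * 28.5 * 1000
= 5.016 MPa

5.016


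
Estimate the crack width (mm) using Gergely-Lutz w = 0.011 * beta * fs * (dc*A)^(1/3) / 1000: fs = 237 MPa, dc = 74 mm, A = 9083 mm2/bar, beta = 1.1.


w = 0.011 * beta * fs * (dc * A)^(1/3) / 1000
= 0.011 * 1.1 * 237 * (74 * 9083)^(1/3) / 1000
= 0.251 mm

0.251


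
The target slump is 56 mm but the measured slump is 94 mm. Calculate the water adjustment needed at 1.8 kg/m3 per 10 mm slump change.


Difference = 56 - 94 = -38 mm
Water adjustment = -38 * 1.8 / 10 = -6.8 kg/m3

-6.8


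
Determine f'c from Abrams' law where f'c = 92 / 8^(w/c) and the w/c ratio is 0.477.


f'c = 92 / 8^0.477
= 92 / 2.696
= 34.12 MPa

34.12


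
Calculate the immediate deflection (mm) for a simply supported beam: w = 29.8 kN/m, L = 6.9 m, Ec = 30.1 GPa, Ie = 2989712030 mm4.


Convert: L = 6.9 m = 6900 mm, Ec = 30.1 GPa = 30100 MPa
delta = 5 * 29.8 * 6900^4 / (384 * 30100 * 2989712030)
= 9.77 mm

9.77


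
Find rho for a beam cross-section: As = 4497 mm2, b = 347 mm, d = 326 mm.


rho = As / (b * d)
= 4497 / (347 * 326)
= 0.0398

0.0398


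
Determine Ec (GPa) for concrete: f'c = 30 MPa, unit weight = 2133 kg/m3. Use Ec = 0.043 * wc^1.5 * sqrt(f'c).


Ec = 0.043 * 2133^1.5 * sqrt(30) / 1000
= 23.2 GPa

23.2


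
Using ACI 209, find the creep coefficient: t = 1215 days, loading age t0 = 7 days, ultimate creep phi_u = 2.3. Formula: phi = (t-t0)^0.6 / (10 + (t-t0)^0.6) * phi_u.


dt = 1215 - 7 = 1208
phi = 1208^0.6 / (10 + 1208^0.6) * 2.3
= 2.015

2.015


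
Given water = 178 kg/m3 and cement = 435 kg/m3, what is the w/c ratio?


w/c = water / cement
w/c = 178 / 435 = 0.409

0.409


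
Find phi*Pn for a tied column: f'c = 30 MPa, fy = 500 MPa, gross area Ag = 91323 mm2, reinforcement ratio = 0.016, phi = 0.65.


Ast = rho * Ag = 0.016 * 91323 = 1461.168 mm2
phi*Pn = 0.65 * 0.80 * (0.85 * 30 * (91323 - 1461.168) + 500 * 1461.168) / 1000
= 1571.47 kN

1571.47


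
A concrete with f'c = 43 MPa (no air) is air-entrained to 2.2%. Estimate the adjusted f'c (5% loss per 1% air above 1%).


Strength loss = (2.2 - 1) * 5 = 6.0%
f'c = 43 * (1 - 6.0/100)
= 40.42 MPa

40.42


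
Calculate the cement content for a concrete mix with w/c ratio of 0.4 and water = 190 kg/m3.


Cement = water / (w/c)
= 190 / 0.4
= 475.0 kg/m3

475.0


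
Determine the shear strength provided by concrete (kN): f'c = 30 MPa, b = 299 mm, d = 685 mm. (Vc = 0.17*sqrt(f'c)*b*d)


Vc = 0.17 * sqrt(30) * 299 * 685 / 1000
= 190.71 kN

190.71


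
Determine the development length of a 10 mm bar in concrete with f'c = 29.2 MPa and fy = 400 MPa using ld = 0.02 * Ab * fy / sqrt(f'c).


Ab = pi * 10^2 / 4 = 78.54 mm2
ld = 0.02 * 78.54 * 400 / sqrt(29.2)
= 116.3 mm

116.3


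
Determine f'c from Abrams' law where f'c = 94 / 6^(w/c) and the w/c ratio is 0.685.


f'c = 94 / 6^0.685
= 94 / 3.412
= 27.55 MPa

27.55


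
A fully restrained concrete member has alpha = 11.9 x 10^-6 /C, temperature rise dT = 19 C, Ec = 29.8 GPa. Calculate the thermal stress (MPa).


sigma = alpha * dT * Ec
= 11.9e-6 * 19 * 29.8 * 1000
= 6.738 MPa

6.738


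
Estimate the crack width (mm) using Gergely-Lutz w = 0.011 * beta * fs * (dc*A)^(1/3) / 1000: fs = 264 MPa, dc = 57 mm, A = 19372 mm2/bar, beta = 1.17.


w = 0.011 * beta * fs * (dc * A)^(1/3) / 1000
= 0.011 * 1.17 * 264 * (57 * 19372)^(1/3) / 1000
= 0.351 mm

0.351


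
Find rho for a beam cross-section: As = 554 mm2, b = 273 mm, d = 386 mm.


rho = As / (b * d)
= 554 / (273 * 386)
= 0.0053

0.0053


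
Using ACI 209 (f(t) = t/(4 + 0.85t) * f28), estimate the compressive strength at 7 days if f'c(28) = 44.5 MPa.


f(7) = 7 / (4 + 0.85 * 7) * 44.5
= 7 / 9.95 * 44.5
= 31.31 MPa

31.31


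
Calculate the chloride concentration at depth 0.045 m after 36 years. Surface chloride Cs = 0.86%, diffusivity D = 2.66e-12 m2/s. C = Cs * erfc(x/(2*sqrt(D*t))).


t_seconds = 36 * 365.25 * 24 * 3600 = 1136073600.0 s
arg = 0.045 / (2 * sqrt(2.66e-12 * 1136073600.0))
= 0.4093
erfc(0.4093) = 0.5627
C = 0.86 * 0.5627 = 0.4839%

0.4839


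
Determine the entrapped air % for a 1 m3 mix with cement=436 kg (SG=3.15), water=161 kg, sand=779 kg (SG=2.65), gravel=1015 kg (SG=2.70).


Vol cement = 436 / (3.15 * 1000) = 0.138413 m3
Vol water = 161 / 1000 = 0.161 m3
Vol sand = 779 / (2.65 * 1000) = 0.293962 m3
Vol gravel = 1015 / (2.70 * 1000) = 0.375926 m3
Total solid + water volume = 0.969301 m3
Air = (1 - 0.969301) * 100 = 3.07%

3.07


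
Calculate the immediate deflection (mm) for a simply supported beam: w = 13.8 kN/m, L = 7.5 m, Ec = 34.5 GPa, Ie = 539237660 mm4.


Convert: L = 7.5 m = 7500 mm, Ec = 34.5 GPa = 34500 MPa
delta = 5 * 13.8 * 7500^4 / (384 * 34500 * 539237660)
= 30.56 mm

30.56


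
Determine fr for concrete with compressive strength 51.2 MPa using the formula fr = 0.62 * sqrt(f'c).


fr = 0.62 * sqrt(51.2)
= 4.436 MPa

4.436


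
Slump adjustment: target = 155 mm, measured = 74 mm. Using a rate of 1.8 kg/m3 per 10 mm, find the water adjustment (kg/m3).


Difference = 155 - 74 = 81 mm
Water adjustment = 81 * 1.8 / 10 = 14.6 kg/m3

14.6


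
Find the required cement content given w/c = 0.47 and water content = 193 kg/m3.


Cement = water / (w/c)
= 193 / 0.47
= 410.6 kg/m3

410.6


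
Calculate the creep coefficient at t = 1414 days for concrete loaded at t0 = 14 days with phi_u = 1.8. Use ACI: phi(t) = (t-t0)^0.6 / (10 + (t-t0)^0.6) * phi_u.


dt = 1414 - 14 = 1400
phi = 1400^0.6 / (10 + 1400^0.6) * 1.8
= 1.594

1.594


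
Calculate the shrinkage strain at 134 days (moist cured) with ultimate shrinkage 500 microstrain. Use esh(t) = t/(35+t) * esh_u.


esh(134) = 134 / (35 + 134) * 500
= 134 / 169 * 500
= 396.4 microstrain

396.4


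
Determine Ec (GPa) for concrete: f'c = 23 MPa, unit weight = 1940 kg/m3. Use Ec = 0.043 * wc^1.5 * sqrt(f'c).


Ec = 0.043 * 1940^1.5 * sqrt(23) / 1000
= 17.62 GPa

17.62


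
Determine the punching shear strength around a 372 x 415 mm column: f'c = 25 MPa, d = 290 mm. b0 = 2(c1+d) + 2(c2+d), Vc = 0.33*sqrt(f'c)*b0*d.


b0 = 2*(372 + 290) + 2*(415 + 290) = 2734 mm
Vc = 0.33 * sqrt(25) * 2734 * 290 / 1000
= 1308.22 kN

1308.22


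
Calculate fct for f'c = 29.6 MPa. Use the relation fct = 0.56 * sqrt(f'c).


fct = 0.56 * sqrt(29.6)
= 0.56 * 5.441
= 3.047 MPa

3.047


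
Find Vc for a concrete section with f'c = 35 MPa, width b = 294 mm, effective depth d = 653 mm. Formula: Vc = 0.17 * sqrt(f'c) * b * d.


Vc = 0.17 * sqrt(35) * 294 * 653 / 1000
= 193.08 kN

193.08


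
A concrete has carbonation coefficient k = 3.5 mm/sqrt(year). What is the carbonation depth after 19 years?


depth = k * sqrt(t)
= 3.5 * sqrt(19)
= 15.26 mm

15.26


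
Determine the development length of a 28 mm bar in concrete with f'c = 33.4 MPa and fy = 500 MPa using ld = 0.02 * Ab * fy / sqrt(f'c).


Ab = pi * 28^2 / 4 = 615.752 mm2
ld = 0.02 * 615.752 * 500 / sqrt(33.4)
= 1065.4 mm

1065.4


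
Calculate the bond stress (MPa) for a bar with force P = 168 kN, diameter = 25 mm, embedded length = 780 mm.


u = P / (pi * db * ld)
= 168 * 1000 / (pi * 25 * 780)
= 2.742 MPa

2.742


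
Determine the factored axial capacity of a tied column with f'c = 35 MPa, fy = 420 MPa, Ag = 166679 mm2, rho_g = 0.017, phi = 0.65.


Ast = rho * Ag = 0.017 * 166679 = 2833.543 mm2
phi*Pn = 0.65 * 0.80 * (0.85 * 35 * (166679 - 2833.543) + 420 * 2833.543) / 1000
= 3153.54 kN

3153.54


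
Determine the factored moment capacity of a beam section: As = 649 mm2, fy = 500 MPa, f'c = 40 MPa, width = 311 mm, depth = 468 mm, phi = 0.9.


a = As * fy / (0.85 * f'c * b)
= 649 * 500 / (0.85 * 40 * 311)
= 30.6885 mm
Mn = As * fy * (d - a/2) / 10^6
= 146.8868 kN-m
phi*Mn = 0.9 * 146.8868 = 132.2 kN-m

132.2


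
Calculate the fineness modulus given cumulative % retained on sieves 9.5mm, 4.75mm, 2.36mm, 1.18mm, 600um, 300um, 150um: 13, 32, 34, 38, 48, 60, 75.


FM = sum(cumulative % retained) / 100
= 300 / 100
= 3.0

3.0


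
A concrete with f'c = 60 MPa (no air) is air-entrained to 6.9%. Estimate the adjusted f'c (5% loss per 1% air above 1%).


Strength loss = (6.9 - 1) * 5 = 29.5%
f'c = 60 * (1 - 29.5/100)
= 42.3 MPa

42.3


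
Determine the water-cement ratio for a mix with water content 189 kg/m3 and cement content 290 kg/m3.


w/c = water / cement
w/c = 189 / 290 = 0.652

0.652


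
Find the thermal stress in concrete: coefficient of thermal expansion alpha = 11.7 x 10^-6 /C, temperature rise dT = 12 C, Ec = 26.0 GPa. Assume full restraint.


sigma = alpha * dT * Ec
= 11.7e-6 * 12 * 26.0 * 1000
= 3.65 MPa

3.65


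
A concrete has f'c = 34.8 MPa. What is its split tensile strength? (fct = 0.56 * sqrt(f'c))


fct = 0.56 * sqrt(34.8)
= 0.56 * 5.899
= 3.304 MPa

3.304


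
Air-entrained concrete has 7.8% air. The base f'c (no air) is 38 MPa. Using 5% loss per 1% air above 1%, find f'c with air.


Strength loss = (7.8 - 1) * 5 = 34.0%
f'c = 38 * (1 - 34.0/100)
= 25.08 MPa

25.08


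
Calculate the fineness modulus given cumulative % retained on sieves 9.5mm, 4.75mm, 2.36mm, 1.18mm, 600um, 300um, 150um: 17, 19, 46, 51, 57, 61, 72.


FM = sum(cumulative % retained) / 100
= 323 / 100
= 3.23

3.23


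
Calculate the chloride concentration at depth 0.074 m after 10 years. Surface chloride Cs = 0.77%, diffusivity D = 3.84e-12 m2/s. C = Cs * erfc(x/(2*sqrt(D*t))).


t_seconds = 10 * 365.25 * 24 * 3600 = 315576000.0 s
arg = 0.074 / (2 * sqrt(3.84e-12 * 315576000.0))
= 1.0629
erfc(1.0629) = 0.1328
C = 0.77 * 0.1328 = 0.1023%

0.1023


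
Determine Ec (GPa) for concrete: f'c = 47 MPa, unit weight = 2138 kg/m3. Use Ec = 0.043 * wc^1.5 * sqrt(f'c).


Ec = 0.043 * 2138^1.5 * sqrt(47) / 1000
= 29.14 GPa

29.14


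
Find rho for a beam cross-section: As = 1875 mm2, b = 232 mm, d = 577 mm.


rho = As / (b * d)
= 1875 / (232 * 577)
= 0.014

0.014


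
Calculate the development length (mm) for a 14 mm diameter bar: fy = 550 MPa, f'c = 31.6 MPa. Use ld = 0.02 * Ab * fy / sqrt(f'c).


Ab = pi * 14^2 / 4 = 153.938 mm2
ld = 0.02 * 153.938 * 550 / sqrt(31.6)
= 301.2 mm

301.2


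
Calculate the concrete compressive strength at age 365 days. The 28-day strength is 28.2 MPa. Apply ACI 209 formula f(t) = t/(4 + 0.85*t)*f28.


f(365) = 365 / (4 + 0.85 * 365) * 28.2
= 365 / 314.25 * 28.2
= 32.75 MPa

32.75


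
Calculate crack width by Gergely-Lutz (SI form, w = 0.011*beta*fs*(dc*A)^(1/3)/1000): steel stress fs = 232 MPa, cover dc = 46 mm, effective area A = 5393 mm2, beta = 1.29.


w = 0.011 * beta * fs * (dc * A)^(1/3) / 1000
= 0.011 * 1.29 * 232 * (46 * 5393)^(1/3) / 1000
= 0.207 mm

0.207


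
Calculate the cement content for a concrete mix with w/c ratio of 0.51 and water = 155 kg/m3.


Cement = water / (w/c)
= 155 / 0.51
= 303.9 kg/m3

303.9


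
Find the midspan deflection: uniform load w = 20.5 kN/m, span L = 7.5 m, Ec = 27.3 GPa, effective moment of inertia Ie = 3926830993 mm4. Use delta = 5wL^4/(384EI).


Convert: L = 7.5 m = 7500 mm, Ec = 27.3 GPa = 27300 MPa
delta = 5 * 20.5 * 7500^4 / (384 * 27300 * 3926830993)
= 7.88 mm

7.88


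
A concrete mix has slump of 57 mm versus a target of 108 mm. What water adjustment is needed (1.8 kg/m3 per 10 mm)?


Difference = 108 - 57 = 51 mm
Water adjustment = 51 * 1.8 / 10 = 9.2 kg/m3

9.2


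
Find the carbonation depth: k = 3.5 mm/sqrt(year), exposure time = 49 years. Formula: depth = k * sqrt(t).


depth = k * sqrt(t)
= 3.5 * sqrt(49)
= 24.5 mm

24.5


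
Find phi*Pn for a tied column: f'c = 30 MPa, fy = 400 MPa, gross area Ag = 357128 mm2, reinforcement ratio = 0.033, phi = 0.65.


Ast = rho * Ag = 0.033 * 357128 = 11785.224 mm2
phi*Pn = 0.65 * 0.80 * (0.85 * 30 * (357128 - 11785.224) + 400 * 11785.224) / 1000
= 7030.57 kN

7030.57


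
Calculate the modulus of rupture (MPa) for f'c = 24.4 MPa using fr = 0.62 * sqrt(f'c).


fr = 0.62 * sqrt(24.4)
= 3.063 MPa

3.063


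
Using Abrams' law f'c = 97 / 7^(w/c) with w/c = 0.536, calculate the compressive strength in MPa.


f'c = 97 / 7^0.536
= 97 / 2.838
= 34.18 MPa

34.18


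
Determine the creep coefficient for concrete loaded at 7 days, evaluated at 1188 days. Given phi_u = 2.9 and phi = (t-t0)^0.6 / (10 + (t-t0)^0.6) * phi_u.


dt = 1188 - 7 = 1181
phi = 1181^0.6 / (10 + 1181^0.6) * 2.9
= 2.536

2.536


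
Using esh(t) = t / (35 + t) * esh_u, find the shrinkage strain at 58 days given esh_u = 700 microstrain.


esh(58) = 58 / (35 + 58) * 700
= 58 / 93 * 700
= 436.6 microstrain

436.6


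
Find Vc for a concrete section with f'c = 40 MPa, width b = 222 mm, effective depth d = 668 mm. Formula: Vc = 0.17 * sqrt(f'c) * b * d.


Vc = 0.17 * sqrt(40) * 222 * 668 / 1000
= 159.44 kN

159.44


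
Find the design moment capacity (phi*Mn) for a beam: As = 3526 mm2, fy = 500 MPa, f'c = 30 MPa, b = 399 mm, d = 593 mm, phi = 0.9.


a = As * fy / (0.85 * f'c * b)
= 3526 * 500 / (0.85 * 30 * 399)
= 173.2763 mm
Mn = As * fy * (d - a/2) / 10^6
= 892.7159 kN-m
phi*Mn = 0.9 * 892.7159 = 803.44 kN-m

803.44


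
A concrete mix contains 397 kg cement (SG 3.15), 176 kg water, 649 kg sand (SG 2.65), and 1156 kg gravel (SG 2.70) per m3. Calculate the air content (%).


Vol cement = 397 / (3.15 * 1000) = 0.126032 m3
Vol water = 176 / 1000 = 0.176 m3
Vol sand = 649 / (2.65 * 1000) = 0.244906 m3
Vol gravel = 1156 / (2.70 * 1000) = 0.428148 m3
Total solid + water volume = 0.975086 m3
Air = (1 - 0.975086) * 100 = 2.49%

2.49


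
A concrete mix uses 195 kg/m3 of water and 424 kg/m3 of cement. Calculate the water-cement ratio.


w/c = water / cement
w/c = 195 / 424 = 0.46

0.46


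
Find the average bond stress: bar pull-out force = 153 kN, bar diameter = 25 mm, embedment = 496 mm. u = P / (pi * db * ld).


u = P / (pi * db * ld)
= 153 * 1000 / (pi * 25 * 496)
= 3.928 MPa

3.928


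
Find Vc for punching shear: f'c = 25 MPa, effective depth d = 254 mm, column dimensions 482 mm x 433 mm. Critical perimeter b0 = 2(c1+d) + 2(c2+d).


b0 = 2*(482 + 254) + 2*(433 + 254) = 2846 mm
Vc = 0.33 * sqrt(25) * 2846 * 254 / 1000
= 1192.76 kN

1192.76


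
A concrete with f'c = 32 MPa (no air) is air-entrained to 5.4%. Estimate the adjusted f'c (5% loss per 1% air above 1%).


Strength loss = (5.4 - 1) * 5 = 22.0%
f'c = 32 * (1 - 22.0/100)
= 24.96 MPa

24.96


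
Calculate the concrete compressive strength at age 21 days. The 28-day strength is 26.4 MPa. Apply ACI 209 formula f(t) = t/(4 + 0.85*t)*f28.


f(21) = 21 / (4 + 0.85 * 21) * 26.4
= 21 / 21.85 * 26.4
= 25.37 MPa

25.37


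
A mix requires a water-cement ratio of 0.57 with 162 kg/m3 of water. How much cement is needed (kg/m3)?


Cement = water / (w/c)
= 162 / 0.57
= 284.2 kg/m3

284.2


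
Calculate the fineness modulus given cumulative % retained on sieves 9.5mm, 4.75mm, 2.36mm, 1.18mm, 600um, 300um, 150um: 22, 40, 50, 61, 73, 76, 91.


FM = sum(cumulative % retained) / 100
= 413 / 100
= 4.13

4.13


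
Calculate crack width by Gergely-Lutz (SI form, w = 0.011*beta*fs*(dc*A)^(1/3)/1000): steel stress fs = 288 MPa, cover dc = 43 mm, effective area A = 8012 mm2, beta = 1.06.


w = 0.011 * beta * fs * (dc * A)^(1/3) / 1000
= 0.011 * 1.06 * 288 * (43 * 8012)^(1/3) / 1000
= 0.235 mm

0.235


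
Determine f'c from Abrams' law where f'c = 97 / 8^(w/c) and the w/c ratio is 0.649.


f'c = 97 / 8^0.649
= 97 / 3.856
= 25.16 MPa

25.16


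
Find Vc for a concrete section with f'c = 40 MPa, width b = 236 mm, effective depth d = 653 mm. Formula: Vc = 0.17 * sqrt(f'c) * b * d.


Vc = 0.17 * sqrt(40) * 236 * 653 / 1000
= 165.69 kN

165.69


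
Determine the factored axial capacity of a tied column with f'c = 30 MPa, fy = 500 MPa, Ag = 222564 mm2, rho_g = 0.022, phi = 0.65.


Ast = rho * Ag = 0.022 * 222564 = 4896.408 mm2
phi*Pn = 0.65 * 0.80 * (0.85 * 30 * (222564 - 4896.408) + 500 * 4896.408) / 1000
= 4159.34 kN

4159.34


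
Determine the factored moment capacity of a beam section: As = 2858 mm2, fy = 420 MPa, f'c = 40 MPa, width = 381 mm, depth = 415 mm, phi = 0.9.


a = As * fy / (0.85 * f'c * b)
= 2858 * 420 / (0.85 * 40 * 381)
= 92.6633 mm
Mn = As * fy * (d - a/2) / 10^6
= 442.5348 kN-m
phi*Mn = 0.9 * 442.5348 = 398.28 kN-m

398.28


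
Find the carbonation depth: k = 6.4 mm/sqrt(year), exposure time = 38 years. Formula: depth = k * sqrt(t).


depth = k * sqrt(t)
= 6.4 * sqrt(38)
= 39.45 mm

39.45


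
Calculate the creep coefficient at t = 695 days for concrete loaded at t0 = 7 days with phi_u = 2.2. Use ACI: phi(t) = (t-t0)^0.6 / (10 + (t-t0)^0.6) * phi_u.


dt = 695 - 7 = 688
phi = 688^0.6 / (10 + 688^0.6) * 2.2
= 1.836

1.836


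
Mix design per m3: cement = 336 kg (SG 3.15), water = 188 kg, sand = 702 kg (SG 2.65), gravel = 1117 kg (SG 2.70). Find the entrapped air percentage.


Vol cement = 336 / (3.15 * 1000) = 0.106667 m3
Vol water = 188 / 1000 = 0.188 m3
Vol sand = 702 / (2.65 * 1000) = 0.264906 m3
Vol gravel = 1117 / (2.70 * 1000) = 0.413704 m3
Total solid + water volume = 0.973276 m3
Air = (1 - 0.973276) * 100 = 2.67%

2.67


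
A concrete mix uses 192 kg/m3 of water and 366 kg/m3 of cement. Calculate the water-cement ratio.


w/c = water / cement
w/c = 192 / 366 = 0.525

0.525


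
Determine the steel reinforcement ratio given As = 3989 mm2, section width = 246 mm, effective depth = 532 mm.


rho = As / (b * d)
= 3989 / (246 * 532)
= 0.0305

0.0305


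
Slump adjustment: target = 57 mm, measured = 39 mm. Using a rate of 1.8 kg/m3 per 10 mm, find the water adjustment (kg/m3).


Difference = 57 - 39 = 18 mm
Water adjustment = 18 * 1.8 / 10 = 3.2 kg/m3

3.2


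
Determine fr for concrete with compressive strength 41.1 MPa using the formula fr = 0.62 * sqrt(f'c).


fr = 0.62 * sqrt(41.1)
= 3.975 MPa

3.975


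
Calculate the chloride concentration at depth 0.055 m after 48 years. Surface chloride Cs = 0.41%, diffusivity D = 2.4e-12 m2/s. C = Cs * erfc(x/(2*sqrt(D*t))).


t_seconds = 48 * 365.25 * 24 * 3600 = 1514764800.0 s
arg = 0.055 / (2 * sqrt(2.4e-12 * 1514764800.0))
= 0.4561
erfc(0.4561) = 0.5189
C = 0.41 * 0.5189 = 0.2128%

0.2128


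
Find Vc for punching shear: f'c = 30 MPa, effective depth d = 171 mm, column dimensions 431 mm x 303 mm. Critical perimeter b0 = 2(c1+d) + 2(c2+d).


b0 = 2*(431 + 171) + 2*(303 + 171) = 2152 mm
Vc = 0.33 * sqrt(30) * 2152 * 171 / 1000
= 665.14 kN

665.14


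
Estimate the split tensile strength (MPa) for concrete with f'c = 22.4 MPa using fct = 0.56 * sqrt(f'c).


fct = 0.56 * sqrt(22.4)
= 0.56 * 4.733
= 2.65 MPa

2.65


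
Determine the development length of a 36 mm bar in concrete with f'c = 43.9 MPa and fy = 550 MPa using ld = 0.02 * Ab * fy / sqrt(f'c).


Ab = pi * 36^2 / 4 = 1017.876 mm2
ld = 0.02 * 1017.876 * 550 / sqrt(43.9)
= 1689.9 mm

1689.9


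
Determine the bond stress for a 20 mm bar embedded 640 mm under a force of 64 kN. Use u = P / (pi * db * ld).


u = P / (pi * db * ld)
= 64 * 1000 / (pi * 20 * 640)
= 1.592 MPa

1.592


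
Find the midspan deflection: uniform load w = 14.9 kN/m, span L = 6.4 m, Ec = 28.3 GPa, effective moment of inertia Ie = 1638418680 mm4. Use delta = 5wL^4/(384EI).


Convert: L = 6.4 m = 6400 mm, Ec = 28.3 GPa = 28300 MPa
delta = 5 * 14.9 * 6400^4 / (384 * 28300 * 1638418680)
= 7.02 mm

7.02


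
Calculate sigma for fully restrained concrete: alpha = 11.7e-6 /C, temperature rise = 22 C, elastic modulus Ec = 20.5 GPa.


sigma = alpha * dT * Ec
= 11.7e-6 * 22 * 20.5 * 1000
= 5.277 MPa

5.277


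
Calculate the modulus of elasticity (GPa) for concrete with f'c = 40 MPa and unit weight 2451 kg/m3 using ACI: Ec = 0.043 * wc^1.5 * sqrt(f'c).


Ec = 0.043 * 2451^1.5 * sqrt(40) / 1000
= 33.0 GPa

33.0


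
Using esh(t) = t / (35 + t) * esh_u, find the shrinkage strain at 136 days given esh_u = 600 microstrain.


esh(136) = 136 / (35 + 136) * 600
= 136 / 171 * 600
= 477.2 microstrain

477.2


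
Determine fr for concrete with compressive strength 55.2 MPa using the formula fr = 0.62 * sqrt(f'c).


fr = 0.62 * sqrt(55.2)
= 4.606 MPa

4.606


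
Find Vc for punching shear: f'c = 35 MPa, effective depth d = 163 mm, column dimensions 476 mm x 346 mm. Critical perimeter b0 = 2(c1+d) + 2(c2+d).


b0 = 2*(476 + 163) + 2*(346 + 163) = 2296 mm
Vc = 0.33 * sqrt(35) * 2296 * 163 / 1000
= 730.65 kN

730.65


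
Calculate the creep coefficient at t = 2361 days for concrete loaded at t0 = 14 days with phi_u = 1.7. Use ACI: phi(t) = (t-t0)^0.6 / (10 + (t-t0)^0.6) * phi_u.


dt = 2361 - 14 = 2347
phi = 2347^0.6 / (10 + 2347^0.6) * 1.7
= 1.553

1.553


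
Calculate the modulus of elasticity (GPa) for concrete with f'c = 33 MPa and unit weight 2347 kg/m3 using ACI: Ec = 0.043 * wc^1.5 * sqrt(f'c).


Ec = 0.043 * 2347^1.5 * sqrt(33) / 1000
= 28.09 GPa

28.09


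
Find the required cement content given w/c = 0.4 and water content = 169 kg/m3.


Cement = water / (w/c)
= 169 / 0.4
= 422.5 kg/m3

422.5


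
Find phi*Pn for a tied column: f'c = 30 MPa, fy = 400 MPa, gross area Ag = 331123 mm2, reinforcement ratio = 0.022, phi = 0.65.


Ast = rho * Ag = 0.022 * 331123 = 7284.706 mm2
phi*Pn = 0.65 * 0.80 * (0.85 * 30 * (331123 - 7284.706) + 400 * 7284.706) / 1000
= 5809.31 kN

5809.31


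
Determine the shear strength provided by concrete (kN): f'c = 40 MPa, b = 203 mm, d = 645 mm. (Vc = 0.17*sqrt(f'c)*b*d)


Vc = 0.17 * sqrt(40) * 203 * 645 / 1000
= 140.78 kN

140.78


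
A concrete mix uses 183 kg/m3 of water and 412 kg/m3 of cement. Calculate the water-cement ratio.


w/c = water / cement
w/c = 183 / 412 = 0.444

0.444


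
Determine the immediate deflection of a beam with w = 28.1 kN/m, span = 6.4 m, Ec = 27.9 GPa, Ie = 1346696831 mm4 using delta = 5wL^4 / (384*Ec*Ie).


Convert: L = 6.4 m = 6400 mm, Ec = 27.9 GPa = 27900 MPa
delta = 5 * 28.1 * 6400^4 / (384 * 27900 * 1346696831)
= 16.34 mm

16.34


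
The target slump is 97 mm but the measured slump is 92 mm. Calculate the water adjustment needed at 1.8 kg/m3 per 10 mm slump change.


Difference = 97 - 92 = 5 mm
Water adjustment = 5 * 1.8 / 10 = 0.9 kg/m3

0.9


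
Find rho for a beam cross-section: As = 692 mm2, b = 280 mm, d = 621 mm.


rho = As / (b * d)
= 692 / (280 * 621)
= 0.004

0.004


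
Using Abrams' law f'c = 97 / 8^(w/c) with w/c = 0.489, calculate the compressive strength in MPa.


f'c = 97 / 8^0.489
= 97 / 2.764
= 35.09 MPa

35.09


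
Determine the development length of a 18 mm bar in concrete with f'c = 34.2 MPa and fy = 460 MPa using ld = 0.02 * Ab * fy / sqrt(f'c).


Ab = pi * 18^2 / 4 = 254.469 mm2
ld = 0.02 * 254.469 * 460 / sqrt(34.2)
= 400.3 mm

400.3


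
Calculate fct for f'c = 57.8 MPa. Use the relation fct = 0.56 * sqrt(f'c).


fct = 0.56 * sqrt(57.8)
= 0.56 * 7.603
= 4.257 MPa

4.257


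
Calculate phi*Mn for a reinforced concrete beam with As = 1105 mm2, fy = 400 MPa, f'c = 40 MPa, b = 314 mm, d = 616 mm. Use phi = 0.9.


a = As * fy / (0.85 * f'c * b)
= 1105 * 400 / (0.85 * 40 * 314)
= 41.4013 mm
Mn = As * fy * (d - a/2) / 10^6
= 263.1223 kN-m
phi*Mn = 0.9 * 263.1223 = 236.81 kN-m

236.81


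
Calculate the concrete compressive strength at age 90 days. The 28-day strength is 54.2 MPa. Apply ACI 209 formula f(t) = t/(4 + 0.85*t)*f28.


f(90) = 90 / (4 + 0.85 * 90) * 54.2
= 90 / 80.5 * 54.2
= 60.6 MPa

60.6


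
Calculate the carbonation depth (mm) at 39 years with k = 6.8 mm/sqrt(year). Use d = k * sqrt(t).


depth = k * sqrt(t)
= 6.8 * sqrt(39)
= 42.47 mm

42.47


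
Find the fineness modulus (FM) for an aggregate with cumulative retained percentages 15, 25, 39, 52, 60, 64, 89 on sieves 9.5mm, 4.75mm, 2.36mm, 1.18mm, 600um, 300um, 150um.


FM = sum(cumulative % retained) / 100
= 344 / 100
= 3.44

3.44


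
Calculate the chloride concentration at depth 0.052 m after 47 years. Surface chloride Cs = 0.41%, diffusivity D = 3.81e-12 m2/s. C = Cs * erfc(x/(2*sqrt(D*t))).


t_seconds = 47 * 365.25 * 24 * 3600 = 1483207200.0 s
arg = 0.052 / (2 * sqrt(3.81e-12 * 1483207200.0))
= 0.3459
erfc(0.3459) = 0.6247
C = 0.41 * 0.6247 = 0.2561%

0.2561


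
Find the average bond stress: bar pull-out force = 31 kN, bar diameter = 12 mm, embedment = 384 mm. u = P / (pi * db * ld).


u = P / (pi * db * ld)
= 31 * 1000 / (pi * 12 * 384)
= 2.141 MPa

2.141


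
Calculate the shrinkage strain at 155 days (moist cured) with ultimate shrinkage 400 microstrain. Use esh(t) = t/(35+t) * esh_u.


esh(155) = 155 / (35 + 155) * 400
= 155 / 190 * 400
= 326.3 microstrain

326.3


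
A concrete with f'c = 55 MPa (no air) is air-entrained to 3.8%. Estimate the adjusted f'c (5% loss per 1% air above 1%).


Strength loss = (3.8 - 1) * 5 = 14.0%
f'c = 55 * (1 - 14.0/100)
= 47.3 MPa

47.3


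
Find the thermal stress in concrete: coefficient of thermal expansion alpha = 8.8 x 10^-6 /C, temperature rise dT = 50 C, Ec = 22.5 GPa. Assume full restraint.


sigma = alpha * dT * Ec
= 8.8e-6 * 50 * 22.5 * 1000
= 9.9 MPa

9.9


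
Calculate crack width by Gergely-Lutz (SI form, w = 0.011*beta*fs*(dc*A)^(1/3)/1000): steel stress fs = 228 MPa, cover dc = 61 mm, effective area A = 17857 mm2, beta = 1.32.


w = 0.011 * beta * fs * (dc * A)^(1/3) / 1000
= 0.011 * 1.32 * 228 * (61 * 17857)^(1/3) / 1000
= 0.341 mm

0.341


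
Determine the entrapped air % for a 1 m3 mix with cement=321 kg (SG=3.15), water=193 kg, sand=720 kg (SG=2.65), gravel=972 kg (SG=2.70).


Vol cement = 321 / (3.15 * 1000) = 0.101905 m3
Vol water = 193 / 1000 = 0.193 m3
Vol sand = 720 / (2.65 * 1000) = 0.271698 m3
Vol gravel = 972 / (2.70 * 1000) = 0.36 m3
Total solid + water volume = 0.926603 m3
Air = (1 - 0.926603) * 100 = 7.34%

7.34


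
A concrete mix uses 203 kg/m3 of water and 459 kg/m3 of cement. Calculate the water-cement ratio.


w/c = water / cement
w/c = 203 / 459 = 0.442

0.442


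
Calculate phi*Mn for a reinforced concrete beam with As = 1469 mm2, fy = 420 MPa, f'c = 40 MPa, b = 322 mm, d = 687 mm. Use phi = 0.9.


a = As * fy / (0.85 * f'c * b)
= 1469 * 420 / (0.85 * 40 * 322)
= 56.3555 mm
Mn = As * fy * (d - a/2) / 10^6
= 406.4802 kN-m
phi*Mn = 0.9 * 406.4802 = 365.83 kN-m

365.83


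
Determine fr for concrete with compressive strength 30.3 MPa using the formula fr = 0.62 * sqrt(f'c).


fr = 0.62 * sqrt(30.3)
= 3.413 MPa

3.413


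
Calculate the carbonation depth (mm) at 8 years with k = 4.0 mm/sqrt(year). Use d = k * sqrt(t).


depth = k * sqrt(t)
= 4.0 * sqrt(8)
= 11.31 mm

11.31


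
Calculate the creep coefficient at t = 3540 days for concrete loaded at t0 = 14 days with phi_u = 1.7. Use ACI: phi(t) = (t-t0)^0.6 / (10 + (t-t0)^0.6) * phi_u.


dt = 3540 - 14 = 3526
phi = 3526^0.6 / (10 + 3526^0.6) * 1.7
= 1.582

1.582


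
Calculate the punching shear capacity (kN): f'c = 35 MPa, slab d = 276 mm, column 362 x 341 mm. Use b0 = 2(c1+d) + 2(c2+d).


b0 = 2*(362 + 276) + 2*(341 + 276) = 2510 mm
Vc = 0.33 * sqrt(35) * 2510 * 276 / 1000
= 1352.48 kN

1352.48


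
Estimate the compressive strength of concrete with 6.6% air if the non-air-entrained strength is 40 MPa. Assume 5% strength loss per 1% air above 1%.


Strength loss = (6.6 - 1) * 5 = 28.0%
f'c = 40 * (1 - 28.0/100)
= 28.8 MPa

28.8


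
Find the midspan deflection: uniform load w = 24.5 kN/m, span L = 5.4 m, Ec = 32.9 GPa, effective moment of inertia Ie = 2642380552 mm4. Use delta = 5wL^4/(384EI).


Convert: L = 5.4 m = 5400 mm, Ec = 32.9 GPa = 32900 MPa
delta = 5 * 24.5 * 5400^4 / (384 * 32900 * 2642380552)
= 3.12 mm

3.12


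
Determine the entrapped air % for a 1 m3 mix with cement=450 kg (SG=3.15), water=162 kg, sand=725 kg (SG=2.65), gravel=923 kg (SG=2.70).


Vol cement = 450 / (3.15 * 1000) = 0.142857 m3
Vol water = 162 / 1000 = 0.162 m3
Vol sand = 725 / (2.65 * 1000) = 0.273585 m3
Vol gravel = 923 / (2.70 * 1000) = 0.341852 m3
Total solid + water volume = 0.920294 m3
Air = (1 - 0.920294) * 100 = 7.97%

7.97


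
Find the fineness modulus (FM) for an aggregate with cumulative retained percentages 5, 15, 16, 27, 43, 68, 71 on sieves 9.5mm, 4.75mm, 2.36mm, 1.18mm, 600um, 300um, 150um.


FM = sum(cumulative % retained) / 100
= 245 / 100
= 2.45

2.45


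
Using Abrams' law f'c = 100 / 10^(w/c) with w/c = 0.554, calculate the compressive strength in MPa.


f'c = 100 / 10^0.554
= 100 / 3.581
= 27.93 MPa

27.93


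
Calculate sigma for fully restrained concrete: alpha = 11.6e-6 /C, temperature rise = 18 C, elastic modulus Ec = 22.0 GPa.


sigma = alpha * dT * Ec
= 11.6e-6 * 18 * 22.0 * 1000
= 4.594 MPa

4.594


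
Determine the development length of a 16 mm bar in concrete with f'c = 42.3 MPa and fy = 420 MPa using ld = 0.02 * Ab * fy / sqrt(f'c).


Ab = pi * 16^2 / 4 = 201.062 mm2
ld = 0.02 * 201.062 * 420 / sqrt(42.3)
= 259.7 mm

259.7


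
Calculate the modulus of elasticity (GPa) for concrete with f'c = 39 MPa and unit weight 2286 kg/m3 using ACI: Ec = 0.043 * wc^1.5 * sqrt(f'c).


Ec = 0.043 * 2286^1.5 * sqrt(39) / 1000
= 29.35 GPa

29.35


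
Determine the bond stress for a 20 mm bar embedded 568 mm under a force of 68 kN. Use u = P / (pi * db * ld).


u = P / (pi * db * ld)
= 68 * 1000 / (pi * 20 * 568)
= 1.905 MPa

1.905


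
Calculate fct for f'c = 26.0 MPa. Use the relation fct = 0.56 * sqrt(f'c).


fct = 0.56 * sqrt(26.0)
= 0.56 * 5.099
= 2.855 MPa

2.855


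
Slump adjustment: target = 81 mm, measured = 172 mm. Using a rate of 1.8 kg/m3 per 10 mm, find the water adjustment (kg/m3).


Difference = 81 - 172 = -91 mm
Water adjustment = -91 * 1.8 / 10 = -16.4 kg/m3

-16.4


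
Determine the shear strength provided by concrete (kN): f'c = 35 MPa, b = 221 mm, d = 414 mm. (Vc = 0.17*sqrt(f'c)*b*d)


Vc = 0.17 * sqrt(35) * 221 * 414 / 1000
= 92.02 kN

92.02


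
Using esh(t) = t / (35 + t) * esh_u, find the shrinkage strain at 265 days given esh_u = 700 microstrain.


esh(265) = 265 / (35 + 265) * 700
= 265 / 300 * 700
= 618.3 microstrain

618.3


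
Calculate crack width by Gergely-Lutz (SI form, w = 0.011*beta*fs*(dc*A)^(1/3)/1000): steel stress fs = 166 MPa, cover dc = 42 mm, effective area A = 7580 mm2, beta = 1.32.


w = 0.011 * beta * fs * (dc * A)^(1/3) / 1000
= 0.011 * 1.32 * 166 * (42 * 7580)^(1/3) / 1000
= 0.165 mm

0.165


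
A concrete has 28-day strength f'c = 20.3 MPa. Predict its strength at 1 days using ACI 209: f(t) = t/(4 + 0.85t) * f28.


f(1) = 1 / (4 + 0.85 * 1) * 20.3
= 1 / 4.85 * 20.3
= 4.19 MPa

4.19


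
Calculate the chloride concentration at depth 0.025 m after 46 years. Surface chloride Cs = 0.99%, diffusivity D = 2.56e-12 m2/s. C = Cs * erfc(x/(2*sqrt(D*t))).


t_seconds = 46 * 365.25 * 24 * 3600 = 1451649600.0 s
arg = 0.025 / (2 * sqrt(2.56e-12 * 1451649600.0))
= 0.205
erfc(0.205) = 0.7718
C = 0.99 * 0.7718 = 0.7641%

0.7641


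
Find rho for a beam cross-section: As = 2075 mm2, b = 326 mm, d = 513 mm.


rho = As / (b * d)
= 2075 / (326 * 513)
= 0.0124

0.0124
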